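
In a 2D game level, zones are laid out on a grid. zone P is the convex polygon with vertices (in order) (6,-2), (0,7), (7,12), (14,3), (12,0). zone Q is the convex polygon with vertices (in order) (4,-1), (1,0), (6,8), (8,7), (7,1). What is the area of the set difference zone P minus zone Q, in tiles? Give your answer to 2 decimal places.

|zone P| = 107, |zone P∩zone Q| = 25.206.
|zone P ∖ zone Q| = |zone P| − |zone P∩zone Q| = 107 − 25.206 = 81.79.

81.79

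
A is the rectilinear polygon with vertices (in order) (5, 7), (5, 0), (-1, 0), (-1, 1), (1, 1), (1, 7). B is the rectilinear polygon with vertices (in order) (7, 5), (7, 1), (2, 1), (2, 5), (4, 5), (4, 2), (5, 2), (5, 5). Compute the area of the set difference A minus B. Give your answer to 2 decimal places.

21.00

|A| = 30, |A∩B| = 9.
|A ∖ B| = |A| − |A∩B| = 30 − 9 = 21.00.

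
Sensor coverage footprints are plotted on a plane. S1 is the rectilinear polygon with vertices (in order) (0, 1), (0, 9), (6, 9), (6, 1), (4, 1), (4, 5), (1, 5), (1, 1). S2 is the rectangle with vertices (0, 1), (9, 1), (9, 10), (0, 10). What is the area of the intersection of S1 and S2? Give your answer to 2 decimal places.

36.00

The intersection is the polygon with vertices (0,9), (6,9), (6,1), (4,1), (4,5), (1,5), (1,1), (0,1).
By the shoelace formula its area is 36.00.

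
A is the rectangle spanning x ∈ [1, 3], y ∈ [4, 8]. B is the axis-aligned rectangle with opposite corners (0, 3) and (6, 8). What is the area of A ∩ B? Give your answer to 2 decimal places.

8.00

|A∩B|: x∈[1,3], y∈[4,8] → 2·4 = 8.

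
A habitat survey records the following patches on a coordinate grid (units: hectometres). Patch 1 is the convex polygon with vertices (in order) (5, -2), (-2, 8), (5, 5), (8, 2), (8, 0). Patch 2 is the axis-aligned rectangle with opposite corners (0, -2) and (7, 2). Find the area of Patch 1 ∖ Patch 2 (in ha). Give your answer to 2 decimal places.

25.73

|Patch 1| = 38, |Patch 1∩Patch 2| = 12.2667.
|Patch 1 ∖ Patch 2| = |Patch 1| − |Patch 1∩Patch 2| = 38 − 12.2667 = 25.73.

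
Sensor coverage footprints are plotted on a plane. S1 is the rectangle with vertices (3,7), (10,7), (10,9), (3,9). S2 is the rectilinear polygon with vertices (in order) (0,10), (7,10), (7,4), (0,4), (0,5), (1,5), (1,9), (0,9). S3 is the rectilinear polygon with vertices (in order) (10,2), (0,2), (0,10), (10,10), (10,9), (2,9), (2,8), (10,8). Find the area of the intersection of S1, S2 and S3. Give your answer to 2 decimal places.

4.00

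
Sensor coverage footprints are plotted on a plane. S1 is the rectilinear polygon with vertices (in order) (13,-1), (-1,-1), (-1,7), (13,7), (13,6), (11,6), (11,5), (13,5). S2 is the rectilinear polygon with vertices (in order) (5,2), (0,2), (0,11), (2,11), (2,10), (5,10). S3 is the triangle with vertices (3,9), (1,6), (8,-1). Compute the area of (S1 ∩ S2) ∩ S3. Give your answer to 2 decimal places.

10.67

The region (S1 ∩ S2) ∩ S3 is the polygon with vertices (5,2), (1,6), (1.667,7), (4,7), (5,5).
By the shoelace formula its area is 10.67.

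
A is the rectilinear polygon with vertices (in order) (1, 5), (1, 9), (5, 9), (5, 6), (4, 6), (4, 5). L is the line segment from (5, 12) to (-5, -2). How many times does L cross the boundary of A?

The segment meets the boundary at (1,6.4), (2.857,9).

2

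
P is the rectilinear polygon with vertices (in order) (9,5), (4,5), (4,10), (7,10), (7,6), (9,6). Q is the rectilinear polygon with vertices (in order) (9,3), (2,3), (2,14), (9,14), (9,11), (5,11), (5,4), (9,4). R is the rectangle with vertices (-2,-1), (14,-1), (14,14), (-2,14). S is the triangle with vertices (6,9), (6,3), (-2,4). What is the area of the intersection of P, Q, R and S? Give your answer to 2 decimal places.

3.06

The intersection is the polygon with vertices (5,5), (4,5), (4,7.75), (5,8.375).
By the shoelace formula its area is 3.06.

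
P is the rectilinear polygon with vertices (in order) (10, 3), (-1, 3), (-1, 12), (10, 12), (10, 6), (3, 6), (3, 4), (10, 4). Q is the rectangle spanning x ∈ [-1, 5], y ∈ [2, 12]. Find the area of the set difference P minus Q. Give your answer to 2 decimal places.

35.00

|P| = 85, |P∩Q| = 50.
|P ∖ Q| = |P| − |P∩Q| = 85 − 50 = 35.00.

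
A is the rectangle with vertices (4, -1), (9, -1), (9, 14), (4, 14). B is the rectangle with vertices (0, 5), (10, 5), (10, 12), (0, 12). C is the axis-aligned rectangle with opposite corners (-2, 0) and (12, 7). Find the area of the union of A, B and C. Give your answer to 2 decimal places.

163.00

By inclusion–exclusion:
Individual areas: |A| = 75, |B| = 70, |C| = 98.
|A∩B|: x∈[4,9], y∈[5,12] → 5·7 = 35.
|A∩C|: x∈[4,9], y∈[0,7] → 5·7 = 35.
|B∩C|: x∈[0,10], y∈[5,7] → 10·2 = 20.
|A∩B∩C| = 10.
|A ∪ B ∪ C| = 243 − 90 + 10 = 163.00.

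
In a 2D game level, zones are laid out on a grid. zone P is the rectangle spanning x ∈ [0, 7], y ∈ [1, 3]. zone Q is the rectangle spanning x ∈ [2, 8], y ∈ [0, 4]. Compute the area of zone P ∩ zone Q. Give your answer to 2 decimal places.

|zone P∩zone Q|: x∈[2,7], y∈[1,3] → 5·2 = 10.

10.00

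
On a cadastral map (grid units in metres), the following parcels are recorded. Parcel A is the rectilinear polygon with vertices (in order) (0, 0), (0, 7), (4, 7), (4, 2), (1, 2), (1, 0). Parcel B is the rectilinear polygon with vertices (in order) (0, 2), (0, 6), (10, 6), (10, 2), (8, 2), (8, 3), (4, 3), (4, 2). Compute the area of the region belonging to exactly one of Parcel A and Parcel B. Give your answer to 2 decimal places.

|Parcel A| = 22, |Parcel B| = 36, |Parcel A∩Parcel B| = 16.
|Parcel A △ Parcel B| = |Parcel A| + |Parcel B| − 2·|Parcel A∩Parcel B| = 22 + 36 − 32 = 26.00.

26.00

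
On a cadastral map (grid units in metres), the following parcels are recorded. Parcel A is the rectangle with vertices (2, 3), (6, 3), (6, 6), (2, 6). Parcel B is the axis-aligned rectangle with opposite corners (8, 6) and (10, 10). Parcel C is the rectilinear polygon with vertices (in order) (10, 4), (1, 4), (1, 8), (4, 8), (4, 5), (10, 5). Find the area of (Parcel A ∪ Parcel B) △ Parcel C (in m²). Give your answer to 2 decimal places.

|Parcel A ∪ Parcel B| = 20.
|(Parcel A ∪ Parcel B) ∩ Parcel C| = 6.
|(Parcel A ∪ Parcel B) △ Parcel C| = 20 + 18 − 12 = 26.00.

26.00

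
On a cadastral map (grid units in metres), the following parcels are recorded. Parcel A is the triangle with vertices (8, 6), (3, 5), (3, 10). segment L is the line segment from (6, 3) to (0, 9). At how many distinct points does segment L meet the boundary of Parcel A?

The segment meets the boundary at (3,6), (3.833,5.167).

2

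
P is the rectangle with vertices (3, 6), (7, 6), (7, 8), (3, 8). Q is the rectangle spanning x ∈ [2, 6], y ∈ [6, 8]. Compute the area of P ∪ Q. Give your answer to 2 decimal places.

10.00

By inclusion–exclusion:
Individual areas: |P| = 8, |Q| = 8.
|P∩Q|: x∈[3,6], y∈[6,8] → 3·2 = 6.
|P ∪ Q| = 16 − 6 = 10.00.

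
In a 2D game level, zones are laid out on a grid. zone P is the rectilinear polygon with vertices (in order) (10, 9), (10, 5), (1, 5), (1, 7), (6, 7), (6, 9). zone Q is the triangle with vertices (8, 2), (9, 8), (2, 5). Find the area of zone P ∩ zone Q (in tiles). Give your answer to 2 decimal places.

The intersection is the polygon with vertices (2,5), (9,8), (8.5,5).
By the shoelace formula its area is 9.75.

9.75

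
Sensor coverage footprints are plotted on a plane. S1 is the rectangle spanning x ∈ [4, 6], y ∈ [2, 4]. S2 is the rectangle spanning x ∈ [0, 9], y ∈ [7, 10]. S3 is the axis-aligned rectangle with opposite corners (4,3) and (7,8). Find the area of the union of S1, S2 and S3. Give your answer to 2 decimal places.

41.00

By inclusion–exclusion:
Individual areas: |S1| = 4, |S2| = 27, |S3| = 15.
|S1∩S2| = 0 (no overlap).
|S1∩S3|: x∈[4,6], y∈[3,4] → 2·1 = 2.
|S2∩S3|: x∈[4,7], y∈[7,8] → 3·1 = 3.
|S1∩S2∩S3| = 0.
|S1 ∪ S2 ∪ S3| = 46 − 5 + 0 = 41.00.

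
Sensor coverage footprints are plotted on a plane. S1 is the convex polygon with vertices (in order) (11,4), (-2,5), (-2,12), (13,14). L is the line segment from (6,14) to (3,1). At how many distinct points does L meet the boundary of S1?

2

The segment meets the boundary at (3.82,4.552), (5.778,13.037).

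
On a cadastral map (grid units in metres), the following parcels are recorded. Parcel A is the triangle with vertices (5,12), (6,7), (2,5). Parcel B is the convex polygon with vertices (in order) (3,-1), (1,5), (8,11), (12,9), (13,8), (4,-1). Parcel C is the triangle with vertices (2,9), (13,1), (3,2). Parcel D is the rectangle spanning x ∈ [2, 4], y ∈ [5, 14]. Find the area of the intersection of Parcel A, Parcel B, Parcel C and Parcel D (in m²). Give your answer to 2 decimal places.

1.97

The intersection is the polygon with vertices (2.429,6), (2.581,6.355), (3.984,7.557), (4,7.545), (4,6), (2.533,5.267).
By the shoelace formula its area is 1.97.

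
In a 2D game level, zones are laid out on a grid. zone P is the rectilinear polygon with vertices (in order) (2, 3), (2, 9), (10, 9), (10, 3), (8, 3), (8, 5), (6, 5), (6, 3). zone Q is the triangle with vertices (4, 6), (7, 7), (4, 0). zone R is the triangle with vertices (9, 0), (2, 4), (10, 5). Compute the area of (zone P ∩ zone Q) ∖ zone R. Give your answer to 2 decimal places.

|zone P ∩ zone Q| = 7.0476.
|(zone P ∩ zone Q) ∩ zone R| = 2.1611.
|(zone P ∩ zone Q) ∖ zone R| = 7.0476 − 2.1611 = 4.89.

4.89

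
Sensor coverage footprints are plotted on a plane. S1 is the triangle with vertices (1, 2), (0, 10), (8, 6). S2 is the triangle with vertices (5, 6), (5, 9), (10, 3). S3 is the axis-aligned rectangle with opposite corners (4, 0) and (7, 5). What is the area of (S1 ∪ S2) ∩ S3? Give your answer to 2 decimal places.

|S1 ∪ S2| = 34.0885.
|(S1 ∪ S2) ∩ S3| = 1.48.

1.48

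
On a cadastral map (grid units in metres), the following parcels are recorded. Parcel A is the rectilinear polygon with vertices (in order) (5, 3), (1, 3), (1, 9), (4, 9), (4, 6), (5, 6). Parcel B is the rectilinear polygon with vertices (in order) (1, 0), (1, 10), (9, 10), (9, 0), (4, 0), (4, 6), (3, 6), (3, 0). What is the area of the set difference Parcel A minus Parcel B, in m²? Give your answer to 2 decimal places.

3.00

|Parcel A| = 21, |Parcel A∩Parcel B| = 18.
|Parcel A ∖ Parcel B| = |Parcel A| − |Parcel A∩Parcel B| = 21 − 18 = 3.00.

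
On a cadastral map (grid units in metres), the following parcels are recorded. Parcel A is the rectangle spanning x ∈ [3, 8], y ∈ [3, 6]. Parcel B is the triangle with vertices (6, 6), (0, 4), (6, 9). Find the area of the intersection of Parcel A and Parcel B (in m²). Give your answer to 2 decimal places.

1.50

The intersection is the polygon with vertices (3,6), (6,6), (3,5).
By the shoelace formula its area is 1.50.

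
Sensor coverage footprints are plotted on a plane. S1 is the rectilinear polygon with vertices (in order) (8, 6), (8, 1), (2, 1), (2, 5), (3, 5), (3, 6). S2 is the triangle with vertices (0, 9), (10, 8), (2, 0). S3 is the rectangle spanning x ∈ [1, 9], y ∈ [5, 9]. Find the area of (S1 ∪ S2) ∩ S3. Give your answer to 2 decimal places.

26.50

The region (S1 ∪ S2) ∩ S3 is the polygon with vertices (9,8.1), (9,7), (8,6), (8,5), (1,5), (1,8.9).
By the shoelace formula its area is 26.50.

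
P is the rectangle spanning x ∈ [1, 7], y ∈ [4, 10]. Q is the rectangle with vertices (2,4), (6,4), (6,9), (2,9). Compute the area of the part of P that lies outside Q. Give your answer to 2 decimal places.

|P∩Q|: x∈[2,6], y∈[4,9] → 4·5 = 20.
|P| = 36.
|P ∖ Q| = |P| − |P∩Q| = 36 − 20 = 16.00.

16.00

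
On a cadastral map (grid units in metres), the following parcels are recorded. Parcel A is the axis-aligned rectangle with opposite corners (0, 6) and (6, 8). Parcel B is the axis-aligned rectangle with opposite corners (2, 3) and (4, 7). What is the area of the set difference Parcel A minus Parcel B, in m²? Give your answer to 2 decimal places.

10.00

|Parcel A∩Parcel B|: x∈[2,4], y∈[6,7] → 2·1 = 2.
|Parcel A| = 12.
|Parcel A ∖ Parcel B| = |Parcel A| − |Parcel A∩Parcel B| = 12 − 2 = 10.00.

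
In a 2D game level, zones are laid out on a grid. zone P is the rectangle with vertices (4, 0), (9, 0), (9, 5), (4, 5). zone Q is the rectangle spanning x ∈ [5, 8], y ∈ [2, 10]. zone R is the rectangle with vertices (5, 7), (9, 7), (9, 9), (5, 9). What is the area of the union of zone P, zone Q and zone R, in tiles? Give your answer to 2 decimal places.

42.00

By inclusion–exclusion:
Individual areas: |zone P| = 25, |zone Q| = 24, |zone R| = 8.
|zone P∩zone Q|: x∈[5,8], y∈[2,5] → 3·3 = 9.
|zone P∩zone R| = 0 (no overlap).
|zone Q∩zone R|: x∈[5,8], y∈[7,9] → 3·2 = 6.
|zone P∩zone Q∩zone R| = 0.
|zone P ∪ zone Q ∪ zone R| = 57 − 15 + 0 = 42.00.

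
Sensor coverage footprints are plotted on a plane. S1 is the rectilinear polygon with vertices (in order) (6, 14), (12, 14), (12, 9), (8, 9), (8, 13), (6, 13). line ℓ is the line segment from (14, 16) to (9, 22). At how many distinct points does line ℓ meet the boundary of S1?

0

The segment lies entirely outside S1 and never meets its boundary.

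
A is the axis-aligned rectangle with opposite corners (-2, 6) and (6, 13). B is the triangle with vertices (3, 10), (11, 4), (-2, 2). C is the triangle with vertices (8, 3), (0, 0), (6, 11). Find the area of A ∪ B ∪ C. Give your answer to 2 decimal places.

100.76

By inclusion–exclusion:
Individual areas: |A| = 56, |B| = 47, |C| = 35.
|A∩B| = 13.625.
|A∩C| = 6.8182.
|B∩C| = 21.5664.
|A∩B∩C| = 4.7738.
|A ∪ B ∪ C| = 138 − 42.0095 + 4.7738 = 100.76.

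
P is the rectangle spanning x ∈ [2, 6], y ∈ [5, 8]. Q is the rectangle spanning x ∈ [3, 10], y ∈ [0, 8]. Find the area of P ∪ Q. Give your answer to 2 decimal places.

By inclusion–exclusion:
Individual areas: |P| = 12, |Q| = 56.
|P∩Q|: x∈[3,6], y∈[5,8] → 3·3 = 9.
|P ∪ Q| = 68 − 9 = 59.00.

59.00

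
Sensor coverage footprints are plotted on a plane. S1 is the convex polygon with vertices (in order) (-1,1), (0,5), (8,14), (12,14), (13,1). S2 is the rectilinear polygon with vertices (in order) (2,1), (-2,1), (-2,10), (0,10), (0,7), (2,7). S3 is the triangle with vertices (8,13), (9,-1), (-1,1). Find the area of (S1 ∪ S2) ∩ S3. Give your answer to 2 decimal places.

59.14

The region (S1 ∪ S2) ∩ S3 is the polygon with vertices (2,1), (-1,1), (8,13), (8.857,1).
By the shoelace formula its area is 59.14.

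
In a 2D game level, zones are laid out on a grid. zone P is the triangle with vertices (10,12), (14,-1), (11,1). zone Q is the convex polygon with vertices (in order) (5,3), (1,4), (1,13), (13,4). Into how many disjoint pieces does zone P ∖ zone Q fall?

2

zone P ∖ zone Q splits into 2 disjoint pieces (area 4.9997, area 8.2612).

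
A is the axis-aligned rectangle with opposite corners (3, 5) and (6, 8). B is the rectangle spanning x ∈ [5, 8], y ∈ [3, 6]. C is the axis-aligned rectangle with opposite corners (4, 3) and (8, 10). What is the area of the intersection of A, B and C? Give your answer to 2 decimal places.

The intersection is the polygon with vertices (5,5), (5,6), (6,6), (6,5).
By the shoelace formula its area is 1.00.

1.00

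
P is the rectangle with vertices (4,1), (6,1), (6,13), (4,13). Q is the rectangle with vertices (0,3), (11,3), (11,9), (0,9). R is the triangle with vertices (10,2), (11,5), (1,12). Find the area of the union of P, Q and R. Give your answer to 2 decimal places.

By inclusion–exclusion:
Individual areas: |P| = 24, |Q| = 66, |R| = 18.5.
|P∩Q|: x∈[4,6], y∈[3,9] → 2·6 = 12.
|P∩R| = 3.2889.
|Q∩R| = 15.5048.
|P∩Q∩R| = 2.7103.
|P ∪ Q ∪ R| = 108.5 − 30.7937 + 2.7103 = 80.42.

80.42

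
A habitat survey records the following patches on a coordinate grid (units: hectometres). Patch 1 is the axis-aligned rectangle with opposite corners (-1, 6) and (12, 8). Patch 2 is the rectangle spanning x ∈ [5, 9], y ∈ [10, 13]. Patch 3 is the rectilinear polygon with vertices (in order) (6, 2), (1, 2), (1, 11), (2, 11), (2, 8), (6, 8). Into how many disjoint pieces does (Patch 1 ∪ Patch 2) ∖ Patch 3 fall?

3

(Patch 1 ∪ Patch 2) ∖ Patch 3 splits into 3 disjoint pieces (area 12, area 4, area 12).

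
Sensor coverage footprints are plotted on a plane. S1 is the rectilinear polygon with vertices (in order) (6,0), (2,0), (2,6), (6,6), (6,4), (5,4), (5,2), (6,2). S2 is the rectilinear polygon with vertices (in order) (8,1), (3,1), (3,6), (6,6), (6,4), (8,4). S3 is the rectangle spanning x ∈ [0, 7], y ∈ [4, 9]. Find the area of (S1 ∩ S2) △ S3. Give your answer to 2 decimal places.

|S1 ∩ S2| = 13.
|(S1 ∩ S2) ∩ S3| = 6.
|(S1 ∩ S2) △ S3| = 13 + 35 − 12 = 36.00.

36.00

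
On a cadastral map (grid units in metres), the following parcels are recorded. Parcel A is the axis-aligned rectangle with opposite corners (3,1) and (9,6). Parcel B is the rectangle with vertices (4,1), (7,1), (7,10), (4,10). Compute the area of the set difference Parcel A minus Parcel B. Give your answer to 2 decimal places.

|Parcel A∩Parcel B|: x∈[4,7], y∈[1,6] → 3·5 = 15.
|Parcel A| = 30.
|Parcel A ∖ Parcel B| = |Parcel A| − |Parcel A∩Parcel B| = 30 − 15 = 15.00.

15.00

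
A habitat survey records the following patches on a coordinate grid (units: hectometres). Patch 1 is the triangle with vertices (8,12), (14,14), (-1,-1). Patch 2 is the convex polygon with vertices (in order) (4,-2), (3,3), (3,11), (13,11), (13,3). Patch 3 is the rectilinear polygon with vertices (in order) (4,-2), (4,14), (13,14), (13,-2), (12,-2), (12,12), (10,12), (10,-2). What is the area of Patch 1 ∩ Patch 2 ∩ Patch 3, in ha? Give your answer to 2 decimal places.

The intersection is the polygon with vertices (7.308,11), (10,11), (10,10), (4,4), (4,6.222).
By the shoelace formula its area is 16.10.

16.10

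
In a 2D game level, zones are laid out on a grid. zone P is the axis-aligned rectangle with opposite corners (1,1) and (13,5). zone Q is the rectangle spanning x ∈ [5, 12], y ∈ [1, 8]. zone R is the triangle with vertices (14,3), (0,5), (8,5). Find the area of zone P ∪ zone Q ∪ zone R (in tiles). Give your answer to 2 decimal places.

By inclusion–exclusion:
Individual areas: |zone P| = 48, |zone Q| = 49, |zone R| = 8.
|zone P∩zone Q|: x∈[5,12], y∈[1,5] → 7·4 = 28.
|zone P∩zone R| = 7.8333.
|zone Q∩zone R| = 5.8333.
|zone P∩zone Q∩zone R| = 5.8333.
|zone P ∪ zone Q ∪ zone R| = 105 − 41.6667 + 5.8333 = 69.17.

69.17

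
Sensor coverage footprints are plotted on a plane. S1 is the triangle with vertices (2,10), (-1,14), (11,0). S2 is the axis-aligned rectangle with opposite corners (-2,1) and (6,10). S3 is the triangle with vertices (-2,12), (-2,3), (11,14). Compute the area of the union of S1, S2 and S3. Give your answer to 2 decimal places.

By inclusion–exclusion:
Individual areas: |S1| = 3, |S2| = 72, |S3| = 58.5.
|S1∩S2| = 1.4484.
|S1∩S3| = 1.4734.
|S2∩S3| = 28.9231.
|S1∩S2∩S3| = 0.7609.
|S1 ∪ S2 ∪ S3| = 133.5 − 31.8449 + 0.7609 = 102.42.

102.42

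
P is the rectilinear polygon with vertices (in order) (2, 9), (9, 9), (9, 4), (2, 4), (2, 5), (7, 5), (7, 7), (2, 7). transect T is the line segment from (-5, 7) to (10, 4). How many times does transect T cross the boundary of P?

The segment meets the boundary at (9,4.2), (5,5).

2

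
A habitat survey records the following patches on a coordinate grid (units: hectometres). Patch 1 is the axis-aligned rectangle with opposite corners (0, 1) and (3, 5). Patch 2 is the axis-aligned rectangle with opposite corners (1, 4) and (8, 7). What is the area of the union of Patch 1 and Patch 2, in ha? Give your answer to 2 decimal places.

31.00

By inclusion–exclusion:
Individual areas: |Patch 1| = 12, |Patch 2| = 21.
|Patch 1∩Patch 2|: x∈[1,3], y∈[4,5] → 2·1 = 2.
|Patch 1 ∪ Patch 2| = 33 − 2 = 31.00.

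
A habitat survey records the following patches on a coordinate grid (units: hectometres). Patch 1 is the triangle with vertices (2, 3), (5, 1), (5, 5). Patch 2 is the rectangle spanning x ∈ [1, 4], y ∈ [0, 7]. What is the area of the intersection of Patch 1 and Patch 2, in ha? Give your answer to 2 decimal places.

2.67

The intersection is the polygon with vertices (2,3), (4,4.333), (4,1.667).
By the shoelace formula its area is 2.67.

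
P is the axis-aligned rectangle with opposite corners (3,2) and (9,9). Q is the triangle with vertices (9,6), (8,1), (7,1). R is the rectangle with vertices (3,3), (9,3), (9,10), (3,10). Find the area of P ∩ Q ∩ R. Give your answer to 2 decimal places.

The intersection is the polygon with vertices (9,6), (8.4,3), (7.8,3).
By the shoelace formula its area is 0.90.

0.90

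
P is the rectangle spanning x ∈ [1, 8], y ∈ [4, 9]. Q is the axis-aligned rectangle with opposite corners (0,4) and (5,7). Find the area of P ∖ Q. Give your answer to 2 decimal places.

23.00

|P∩Q|: x∈[1,5], y∈[4,7] → 4·3 = 12.
|P| = 35.
|P ∖ Q| = |P| − |P∩Q| = 35 − 12 = 23.00.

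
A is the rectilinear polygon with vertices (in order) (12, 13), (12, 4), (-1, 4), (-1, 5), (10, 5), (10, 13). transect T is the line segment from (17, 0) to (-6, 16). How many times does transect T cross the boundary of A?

The segment meets the boundary at (9.812,5), (11.25,4).

2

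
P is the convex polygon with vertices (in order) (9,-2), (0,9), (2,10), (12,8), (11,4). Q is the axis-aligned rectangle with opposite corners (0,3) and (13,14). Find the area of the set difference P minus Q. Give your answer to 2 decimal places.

14.39

|P| = 69.5, |P∩Q| = 55.1061.
|P ∖ Q| = |P| − |P∩Q| = 69.5 − 55.1061 = 14.39.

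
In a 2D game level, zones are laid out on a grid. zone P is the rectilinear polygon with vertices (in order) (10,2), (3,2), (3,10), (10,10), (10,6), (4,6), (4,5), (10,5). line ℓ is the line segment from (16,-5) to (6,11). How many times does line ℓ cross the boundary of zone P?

The segment meets the boundary at (6.625,10), (9.125,6), (10,4.6), (9.75,5).

4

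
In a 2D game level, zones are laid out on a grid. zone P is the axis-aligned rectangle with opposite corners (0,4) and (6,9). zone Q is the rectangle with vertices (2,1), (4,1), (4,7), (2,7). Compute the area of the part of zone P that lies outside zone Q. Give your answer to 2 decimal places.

24.00

|zone P∩zone Q|: x∈[2,4], y∈[4,7] → 2·3 = 6.
|zone P| = 30.
|zone P ∖ zone Q| = |zone P| − |zone P∩zone Q| = 30 − 6 = 24.00.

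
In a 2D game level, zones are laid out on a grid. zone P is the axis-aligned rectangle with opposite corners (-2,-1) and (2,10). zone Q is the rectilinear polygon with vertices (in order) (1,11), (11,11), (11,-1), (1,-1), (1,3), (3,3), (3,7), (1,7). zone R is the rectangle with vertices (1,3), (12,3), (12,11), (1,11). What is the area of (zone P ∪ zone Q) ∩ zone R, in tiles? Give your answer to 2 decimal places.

|zone P ∪ zone Q| = 149.
|(zone P ∪ zone Q) ∩ zone R| = 76.00.

76.00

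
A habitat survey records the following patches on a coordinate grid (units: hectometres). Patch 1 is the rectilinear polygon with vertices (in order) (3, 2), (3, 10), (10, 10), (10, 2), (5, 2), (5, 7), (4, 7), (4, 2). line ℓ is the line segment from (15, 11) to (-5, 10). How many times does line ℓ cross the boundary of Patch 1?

The segment lies entirely outside Patch 1 and never meets its boundary.

0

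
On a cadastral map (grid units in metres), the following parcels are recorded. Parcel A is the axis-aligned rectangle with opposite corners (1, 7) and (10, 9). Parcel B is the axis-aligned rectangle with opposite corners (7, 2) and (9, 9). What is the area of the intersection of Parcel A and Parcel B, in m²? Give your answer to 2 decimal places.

4.00

|Parcel A∩Parcel B|: x∈[7,9], y∈[7,9] → 2·2 = 4.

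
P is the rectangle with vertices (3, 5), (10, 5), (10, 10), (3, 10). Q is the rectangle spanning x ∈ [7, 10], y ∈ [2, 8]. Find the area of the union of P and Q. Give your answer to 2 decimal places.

By inclusion–exclusion:
Individual areas: |P| = 35, |Q| = 18.
|P∩Q|: x∈[7,10], y∈[5,8] → 3·3 = 9.
|P ∪ Q| = 53 − 9 = 44.00.

44.00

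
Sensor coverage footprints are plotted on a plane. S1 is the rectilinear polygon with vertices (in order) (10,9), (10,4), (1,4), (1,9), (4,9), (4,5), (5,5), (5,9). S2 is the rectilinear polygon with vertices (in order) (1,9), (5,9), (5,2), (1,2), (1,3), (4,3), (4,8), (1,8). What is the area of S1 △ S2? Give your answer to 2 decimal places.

|S1| = 41, |S2| = 13, |S1∩S2| = 4.
|S1 △ S2| = |S1| + |S2| − 2·|S1∩S2| = 41 + 13 − 8 = 46.00.

46.00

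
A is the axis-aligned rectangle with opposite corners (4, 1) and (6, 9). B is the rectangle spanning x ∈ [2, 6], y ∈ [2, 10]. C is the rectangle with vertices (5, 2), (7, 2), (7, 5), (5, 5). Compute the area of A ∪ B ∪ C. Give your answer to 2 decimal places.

By inclusion–exclusion:
Individual areas: |A| = 16, |B| = 32, |C| = 6.
|A∩B|: x∈[4,6], y∈[2,9] → 2·7 = 14.
|A∩C|: x∈[5,6], y∈[2,5] → 1·3 = 3.
|B∩C|: x∈[5,6], y∈[2,5] → 1·3 = 3.
|A∩B∩C| = 3.
|A ∪ B ∪ C| = 54 − 20 + 3 = 37.00.

37.00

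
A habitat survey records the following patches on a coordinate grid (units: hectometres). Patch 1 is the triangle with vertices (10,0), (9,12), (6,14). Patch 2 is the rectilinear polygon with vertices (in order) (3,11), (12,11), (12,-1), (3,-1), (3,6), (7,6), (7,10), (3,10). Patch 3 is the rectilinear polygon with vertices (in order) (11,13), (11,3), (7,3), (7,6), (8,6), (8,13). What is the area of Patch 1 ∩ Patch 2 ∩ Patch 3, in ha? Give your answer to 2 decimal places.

The intersection is the polygon with vertices (8,7), (8,11), (9.083,11), (9.75,3), (9.143,3).
By the shoelace formula its area is 9.05.

9.05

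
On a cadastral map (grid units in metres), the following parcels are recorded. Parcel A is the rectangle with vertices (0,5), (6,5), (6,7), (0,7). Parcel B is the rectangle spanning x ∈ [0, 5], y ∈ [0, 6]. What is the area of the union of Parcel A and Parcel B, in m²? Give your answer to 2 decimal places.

By inclusion–exclusion:
Individual areas: |Parcel A| = 12, |Parcel B| = 30.
|Parcel A∩Parcel B|: x∈[0,5], y∈[5,6] → 5·1 = 5.
|Parcel A ∪ Parcel B| = 42 − 5 = 37.00.

37.00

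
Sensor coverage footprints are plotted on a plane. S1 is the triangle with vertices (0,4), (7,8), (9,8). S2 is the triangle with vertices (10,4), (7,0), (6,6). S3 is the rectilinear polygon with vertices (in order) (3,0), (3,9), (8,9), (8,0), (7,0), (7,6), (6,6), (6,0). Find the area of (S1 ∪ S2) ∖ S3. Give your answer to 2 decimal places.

7.21

|S1 ∪ S2| = 15.
|(S1 ∪ S2) ∩ S3| = 7.7897.
|(S1 ∪ S2) ∖ S3| = 15 − 7.7897 = 7.21.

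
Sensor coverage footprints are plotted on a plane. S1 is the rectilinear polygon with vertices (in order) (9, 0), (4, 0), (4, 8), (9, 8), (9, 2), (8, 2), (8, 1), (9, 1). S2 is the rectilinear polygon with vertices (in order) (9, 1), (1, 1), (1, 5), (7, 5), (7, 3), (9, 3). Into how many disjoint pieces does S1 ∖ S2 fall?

2

S1 ∖ S2 splits into 2 disjoint pieces (area 5, area 19).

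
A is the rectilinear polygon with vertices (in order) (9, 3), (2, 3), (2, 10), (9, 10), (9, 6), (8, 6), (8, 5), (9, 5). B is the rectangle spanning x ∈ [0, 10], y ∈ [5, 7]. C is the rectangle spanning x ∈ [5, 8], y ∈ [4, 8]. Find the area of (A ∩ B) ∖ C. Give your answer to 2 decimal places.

|A ∩ B| = 13.
|(A ∩ B) ∩ C| = 6.
|(A ∩ B) ∖ C| = 13 − 6 = 7.00.

7.00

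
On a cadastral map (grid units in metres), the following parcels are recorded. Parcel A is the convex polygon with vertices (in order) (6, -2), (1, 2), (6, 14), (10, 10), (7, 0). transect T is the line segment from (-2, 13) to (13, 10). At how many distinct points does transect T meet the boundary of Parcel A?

2

The segment meets the boundary at (9.25,10.75), (5,11.6).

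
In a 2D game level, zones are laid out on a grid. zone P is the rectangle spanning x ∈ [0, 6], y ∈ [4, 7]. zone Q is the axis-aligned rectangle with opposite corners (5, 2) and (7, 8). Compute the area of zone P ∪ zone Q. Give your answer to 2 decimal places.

27.00

By inclusion–exclusion:
Individual areas: |zone P| = 18, |zone Q| = 12.
|zone P∩zone Q|: x∈[5,6], y∈[4,7] → 1·3 = 3.
|zone P ∪ zone Q| = 30 − 3 = 27.00.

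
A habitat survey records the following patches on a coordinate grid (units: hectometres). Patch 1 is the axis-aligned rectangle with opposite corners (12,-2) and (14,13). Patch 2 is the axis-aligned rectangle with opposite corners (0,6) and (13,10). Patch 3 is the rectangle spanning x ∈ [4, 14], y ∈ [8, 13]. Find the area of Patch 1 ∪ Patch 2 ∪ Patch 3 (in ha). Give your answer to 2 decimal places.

102.00

By inclusion–exclusion:
Individual areas: |Patch 1| = 30, |Patch 2| = 52, |Patch 3| = 50.
|Patch 1∩Patch 2|: x∈[12,13], y∈[6,10] → 1·4 = 4.
|Patch 1∩Patch 3|: x∈[12,14], y∈[8,13] → 2·5 = 10.
|Patch 2∩Patch 3|: x∈[4,13], y∈[8,10] → 9·2 = 18.
|Patch 1∩Patch 2∩Patch 3| = 2.
|Patch 1 ∪ Patch 2 ∪ Patch 3| = 132 − 32 + 2 = 102.00.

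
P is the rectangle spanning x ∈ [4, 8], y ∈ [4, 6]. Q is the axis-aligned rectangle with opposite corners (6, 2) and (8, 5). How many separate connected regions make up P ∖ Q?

P ∖ Q is a single connected region.

1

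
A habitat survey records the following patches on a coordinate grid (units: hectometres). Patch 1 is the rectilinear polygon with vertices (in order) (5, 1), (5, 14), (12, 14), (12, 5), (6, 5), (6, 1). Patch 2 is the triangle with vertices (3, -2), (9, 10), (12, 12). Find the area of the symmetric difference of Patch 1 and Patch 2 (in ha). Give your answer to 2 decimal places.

59.78

|Patch 1| = 67, |Patch 2| = 12, |Patch 1∩Patch 2| = 9.6111.
|Patch 1 △ Patch 2| = |Patch 1| + |Patch 2| − 2·|Patch 1∩Patch 2| = 67 + 12 − 19.2222 = 59.78.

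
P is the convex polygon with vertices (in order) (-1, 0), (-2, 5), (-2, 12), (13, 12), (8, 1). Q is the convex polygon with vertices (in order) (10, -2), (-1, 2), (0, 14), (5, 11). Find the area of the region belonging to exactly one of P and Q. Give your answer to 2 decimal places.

73.32

|P| = 140.5, |Q| = 93, |P∩Q| = 80.0914.
|P △ Q| = |P| + |Q| − 2·|P∩Q| = 140.5 + 93 − 160.1828 = 73.32.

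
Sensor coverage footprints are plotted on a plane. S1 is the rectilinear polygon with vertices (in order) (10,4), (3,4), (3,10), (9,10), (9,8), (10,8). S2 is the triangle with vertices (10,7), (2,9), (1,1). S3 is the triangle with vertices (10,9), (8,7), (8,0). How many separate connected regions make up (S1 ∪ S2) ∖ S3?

2

(S1 ∪ S2) ∖ S3 splits into 2 disjoint pieces (area 45.125, area 2.6667).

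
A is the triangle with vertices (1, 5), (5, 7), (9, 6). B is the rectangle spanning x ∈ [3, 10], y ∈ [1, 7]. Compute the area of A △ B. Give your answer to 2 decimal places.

37.50

|A| = 6, |B| = 42, |A∩B| = 5.25.
|A △ B| = |A| + |B| − 2·|A∩B| = 6 + 42 − 10.5 = 37.50.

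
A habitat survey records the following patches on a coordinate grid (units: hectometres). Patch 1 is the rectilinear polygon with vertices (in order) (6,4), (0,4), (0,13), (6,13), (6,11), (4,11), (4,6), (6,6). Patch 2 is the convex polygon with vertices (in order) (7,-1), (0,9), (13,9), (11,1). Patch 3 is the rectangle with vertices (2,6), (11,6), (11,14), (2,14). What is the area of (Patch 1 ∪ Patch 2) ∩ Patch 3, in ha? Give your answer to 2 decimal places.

39.00

The region (Patch 1 ∪ Patch 2) ∩ Patch 3 is the polygon with vertices (6,13), (6,11), (4,11), (4,9), (11,9), (11,6), (2,6), (2,13).
By the shoelace formula its area is 39.00.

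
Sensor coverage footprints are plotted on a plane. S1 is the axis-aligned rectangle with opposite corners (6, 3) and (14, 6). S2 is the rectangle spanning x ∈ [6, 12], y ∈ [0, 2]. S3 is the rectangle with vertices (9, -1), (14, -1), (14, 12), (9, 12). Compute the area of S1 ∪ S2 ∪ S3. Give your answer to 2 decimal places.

80.00

By inclusion–exclusion:
Individual areas: |S1| = 24, |S2| = 12, |S3| = 65.
|S1∩S2| = 0 (no overlap).
|S1∩S3|: x∈[9,14], y∈[3,6] → 5·3 = 15.
|S2∩S3|: x∈[9,12], y∈[0,2] → 3·2 = 6.
|S1∩S2∩S3| = 0.
|S1 ∪ S2 ∪ S3| = 101 − 21 + 0 = 80.00.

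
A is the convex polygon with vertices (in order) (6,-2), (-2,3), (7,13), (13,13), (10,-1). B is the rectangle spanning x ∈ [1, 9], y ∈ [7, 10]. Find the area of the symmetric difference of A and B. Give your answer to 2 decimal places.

|A| = 134, |B| = 24, |A∩B| = 18.15.
|A △ B| = |A| + |B| − 2·|A∩B| = 134 + 24 − 36.3 = 121.70.

121.70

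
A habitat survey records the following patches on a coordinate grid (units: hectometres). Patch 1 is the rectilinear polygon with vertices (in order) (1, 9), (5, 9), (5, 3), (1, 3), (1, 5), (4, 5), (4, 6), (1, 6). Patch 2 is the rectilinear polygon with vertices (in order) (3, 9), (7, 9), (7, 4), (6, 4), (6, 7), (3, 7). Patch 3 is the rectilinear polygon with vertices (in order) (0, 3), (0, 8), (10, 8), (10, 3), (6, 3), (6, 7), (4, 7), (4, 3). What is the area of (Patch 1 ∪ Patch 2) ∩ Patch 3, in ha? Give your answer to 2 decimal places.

18.00

|Patch 1 ∪ Patch 2| = 28.
|(Patch 1 ∪ Patch 2) ∩ Patch 3| = 18.00.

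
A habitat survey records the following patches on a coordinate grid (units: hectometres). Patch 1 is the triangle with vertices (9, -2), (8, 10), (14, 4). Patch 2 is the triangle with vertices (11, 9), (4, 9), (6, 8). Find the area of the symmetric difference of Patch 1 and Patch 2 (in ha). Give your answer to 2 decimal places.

|Patch 1| = 33, |Patch 2| = 3.5, |Patch 1∩Patch 2| = 0.5034.
|Patch 1 △ Patch 2| = |Patch 1| + |Patch 2| − 2·|Patch 1∩Patch 2| = 33 + 3.5 − 1.0068 = 35.49.

35.49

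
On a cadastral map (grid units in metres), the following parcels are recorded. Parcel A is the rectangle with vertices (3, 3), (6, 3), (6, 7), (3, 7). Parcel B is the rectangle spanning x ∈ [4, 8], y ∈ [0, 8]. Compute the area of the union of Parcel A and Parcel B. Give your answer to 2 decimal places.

By inclusion–exclusion:
Individual areas: |Parcel A| = 12, |Parcel B| = 32.
|Parcel A∩Parcel B|: x∈[4,6], y∈[3,7] → 2·4 = 8.
|Parcel A ∪ Parcel B| = 44 − 8 = 36.00.

36.00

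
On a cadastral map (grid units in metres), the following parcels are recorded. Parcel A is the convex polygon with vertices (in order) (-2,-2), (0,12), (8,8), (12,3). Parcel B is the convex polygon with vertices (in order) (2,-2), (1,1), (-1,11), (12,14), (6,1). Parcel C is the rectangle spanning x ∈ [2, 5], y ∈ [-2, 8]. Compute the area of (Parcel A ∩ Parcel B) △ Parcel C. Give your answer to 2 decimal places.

|Parcel A ∩ Parcel B| = 71.8574.
|(Parcel A ∩ Parcel B) ∩ Parcel C| = 24.1071.
|(Parcel A ∩ Parcel B) △ Parcel C| = 71.8574 + 30 − 48.2143 = 53.64.

53.64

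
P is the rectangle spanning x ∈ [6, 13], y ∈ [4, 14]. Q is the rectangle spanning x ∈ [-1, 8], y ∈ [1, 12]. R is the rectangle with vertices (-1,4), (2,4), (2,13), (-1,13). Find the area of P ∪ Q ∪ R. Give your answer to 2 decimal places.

By inclusion–exclusion:
Individual areas: |P| = 70, |Q| = 99, |R| = 27.
|P∩Q|: x∈[6,8], y∈[4,12] → 2·8 = 16.
|P∩R| = 0 (no overlap).
|Q∩R|: x∈[-1,2], y∈[4,12] → 3·8 = 24.
|P∩Q∩R| = 0.
|P ∪ Q ∪ R| = 196 − 40 + 0 = 156.00.

156.00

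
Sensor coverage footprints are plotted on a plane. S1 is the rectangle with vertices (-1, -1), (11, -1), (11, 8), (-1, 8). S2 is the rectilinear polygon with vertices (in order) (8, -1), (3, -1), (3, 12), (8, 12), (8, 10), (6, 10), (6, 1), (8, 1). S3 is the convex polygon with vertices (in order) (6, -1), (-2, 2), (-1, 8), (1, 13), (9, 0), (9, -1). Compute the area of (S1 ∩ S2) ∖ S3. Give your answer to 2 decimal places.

4.69

|S1 ∩ S2| = 31.
|(S1 ∩ S2) ∩ S3| = 26.3077.
|(S1 ∩ S2) ∖ S3| = 31 − 26.3077 = 4.69.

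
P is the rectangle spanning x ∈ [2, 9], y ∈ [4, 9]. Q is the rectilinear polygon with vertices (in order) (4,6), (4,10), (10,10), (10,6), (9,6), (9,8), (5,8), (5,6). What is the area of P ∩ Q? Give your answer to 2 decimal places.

7.00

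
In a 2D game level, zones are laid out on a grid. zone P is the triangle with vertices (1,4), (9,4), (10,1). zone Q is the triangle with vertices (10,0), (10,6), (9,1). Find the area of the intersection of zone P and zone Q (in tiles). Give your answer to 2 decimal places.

The intersection is the polygon with vertices (10,1), (9.062,1.312), (9.375,2.875).
By the shoelace formula its area is 0.78.

0.78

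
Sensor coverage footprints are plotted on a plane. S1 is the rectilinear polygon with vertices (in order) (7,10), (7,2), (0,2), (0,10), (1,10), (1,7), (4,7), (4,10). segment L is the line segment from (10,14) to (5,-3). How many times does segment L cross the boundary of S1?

The segment meets the boundary at (6.471,2), (7,3.8).

2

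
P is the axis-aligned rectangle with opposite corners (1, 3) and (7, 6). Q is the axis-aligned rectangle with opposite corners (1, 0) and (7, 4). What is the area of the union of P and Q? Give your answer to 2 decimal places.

36.00

By inclusion–exclusion:
Individual areas: |P| = 18, |Q| = 24.
|P∩Q|: x∈[1,7], y∈[3,4] → 6·1 = 6.
|P ∪ Q| = 42 − 6 = 36.00.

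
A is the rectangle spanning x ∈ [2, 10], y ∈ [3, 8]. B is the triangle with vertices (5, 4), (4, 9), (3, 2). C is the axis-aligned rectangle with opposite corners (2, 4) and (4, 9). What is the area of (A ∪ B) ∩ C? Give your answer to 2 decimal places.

8.07

The region (A ∪ B) ∩ C is the polygon with vertices (2,8), (3.857,8), (4,9), (4,4), (2,4).
By the shoelace formula its area is 8.07.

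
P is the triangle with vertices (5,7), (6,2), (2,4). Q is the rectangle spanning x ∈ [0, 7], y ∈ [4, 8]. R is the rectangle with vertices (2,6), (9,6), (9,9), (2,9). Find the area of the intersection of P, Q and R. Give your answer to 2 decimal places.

0.60

The intersection is the polygon with vertices (5,7), (5.2,6), (4,6).
By the shoelace formula its area is 0.60.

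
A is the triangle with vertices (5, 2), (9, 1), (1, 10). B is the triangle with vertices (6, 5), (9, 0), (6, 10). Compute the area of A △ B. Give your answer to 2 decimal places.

|A| = 14, |B| = 7.5, |A∩B| = 0.5059.
|A △ B| = |A| + |B| − 2·|A∩B| = 14 + 7.5 − 1.0118 = 20.49.

20.49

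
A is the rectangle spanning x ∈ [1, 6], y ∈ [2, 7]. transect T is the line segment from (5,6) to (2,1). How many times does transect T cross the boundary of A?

1

The segment meets the boundary at (2.6,2).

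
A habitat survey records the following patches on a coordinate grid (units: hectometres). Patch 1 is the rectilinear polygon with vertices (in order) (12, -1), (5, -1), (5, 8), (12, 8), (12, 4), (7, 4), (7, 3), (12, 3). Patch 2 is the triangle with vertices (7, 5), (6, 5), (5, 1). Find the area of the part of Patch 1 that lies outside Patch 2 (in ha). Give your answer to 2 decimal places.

56.00

|Patch 1| = 58, |Patch 1∩Patch 2| = 2.
|Patch 1 ∖ Patch 2| = |Patch 1| − |Patch 1∩Patch 2| = 58 − 2 = 56.00.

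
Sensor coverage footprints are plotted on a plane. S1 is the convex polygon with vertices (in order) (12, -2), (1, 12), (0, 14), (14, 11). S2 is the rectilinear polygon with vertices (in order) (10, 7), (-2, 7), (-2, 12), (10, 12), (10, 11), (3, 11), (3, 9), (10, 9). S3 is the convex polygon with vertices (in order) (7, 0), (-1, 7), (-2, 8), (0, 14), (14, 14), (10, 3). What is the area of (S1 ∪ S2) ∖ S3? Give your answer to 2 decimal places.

|S1 ∪ S2| = 122.7879.
|(S1 ∪ S2) ∩ S3| = 93.3593.
|(S1 ∪ S2) ∖ S3| = 122.7879 − 93.3593 = 29.43.

29.43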